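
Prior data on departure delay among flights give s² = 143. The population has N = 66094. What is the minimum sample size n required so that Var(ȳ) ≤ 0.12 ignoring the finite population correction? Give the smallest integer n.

Without fpc, n₀ = s²/D = 143/0.12 = 1191.6667.
Rounding up, n = 1192.

1192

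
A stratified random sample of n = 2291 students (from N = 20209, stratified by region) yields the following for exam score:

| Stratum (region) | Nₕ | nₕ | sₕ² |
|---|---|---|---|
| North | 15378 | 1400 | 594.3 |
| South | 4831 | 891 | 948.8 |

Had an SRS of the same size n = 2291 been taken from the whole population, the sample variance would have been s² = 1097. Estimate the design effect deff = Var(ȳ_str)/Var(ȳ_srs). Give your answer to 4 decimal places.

0.6432

Var(ȳ_str) = Σ Wₕ²(1−fₕ)sₕ²/nₕ with Wₕ = Nₕ/20209:
  North: (15378/20209)²·(1−1400/15378)·594.3/1400 = 0.2234256
  South: (4831/20209)²·(1−891/4831)·948.8/891 = 0.049629578
  → Var(ȳ_str) = 0.27305518.
Var(ȳ_srs) = (1 − 2291/20209)·1097/2291 = 0.42454746.
deff = 0.27305518 / 0.42454746 = 0.6432.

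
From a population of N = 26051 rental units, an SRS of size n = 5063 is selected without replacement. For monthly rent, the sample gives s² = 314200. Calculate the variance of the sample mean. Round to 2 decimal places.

50.00

Under SRS without replacement, Var(ȳ) = (1 − f)·s²/n with f = n/N = 5063/26051 = 0.19434955.
Var(ȳ) = (1 − 0.19434955)·314200/5063 = 0.80565045·62.058068 = 49.997111.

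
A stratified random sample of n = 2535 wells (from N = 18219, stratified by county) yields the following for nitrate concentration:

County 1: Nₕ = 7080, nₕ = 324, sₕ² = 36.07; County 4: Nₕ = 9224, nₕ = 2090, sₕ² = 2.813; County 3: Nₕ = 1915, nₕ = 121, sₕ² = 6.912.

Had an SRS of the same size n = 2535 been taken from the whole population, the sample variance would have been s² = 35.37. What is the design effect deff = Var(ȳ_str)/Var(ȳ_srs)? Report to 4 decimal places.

Var(ȳ_str) = Σ Wₕ²(1−fₕ)sₕ²/nₕ with Wₕ = Nₕ/18219:
  County 1: (7080/18219)²·(1−324/7080)·36.07/324 = 0.016042608
  County 4: (9224/18219)²·(1−2090/9224)·2.813/2090 = 2.6682516 × 10^-4
  County 3: (1915/18219)²·(1−121/1915)·6.912/121 = 5.912355 × 10^-4
  → Var(ȳ_str) = 0.016900669.
Var(ȳ_srs) = (1 − 2535/18219)·35.37/2535 = 0.012011283.
deff = 0.016900669 / 0.012011283 = 1.4071.

1.4071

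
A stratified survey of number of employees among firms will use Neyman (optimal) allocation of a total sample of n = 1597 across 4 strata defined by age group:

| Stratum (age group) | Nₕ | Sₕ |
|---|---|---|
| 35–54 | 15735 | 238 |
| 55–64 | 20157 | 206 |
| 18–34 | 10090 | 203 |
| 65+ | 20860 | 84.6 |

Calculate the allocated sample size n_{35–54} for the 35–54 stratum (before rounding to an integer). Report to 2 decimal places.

Neyman allocation: nₕ = n·NₕSₕ / Σⱼ NⱼSⱼ.
Σ NⱼSⱼ = 15735·238 + 20157·206 + 10090·203 + 20860·84.6 = 1.1710298 × 10^7.
n_{35–54} = 1597·15735·238 / (1.1710298 × 10^7) = 510.72.

510.72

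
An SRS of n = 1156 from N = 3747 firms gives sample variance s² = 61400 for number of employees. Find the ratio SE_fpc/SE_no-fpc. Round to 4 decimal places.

0.8316

f = n/N = 1156/3747 = 0.30851348.
SE_no-fpc = √(s²/n) = 7.2879481; SE_fpc = √((1−f)s²/n) = 6.0603419.
Ratio = √(1−f) = 0.83155669.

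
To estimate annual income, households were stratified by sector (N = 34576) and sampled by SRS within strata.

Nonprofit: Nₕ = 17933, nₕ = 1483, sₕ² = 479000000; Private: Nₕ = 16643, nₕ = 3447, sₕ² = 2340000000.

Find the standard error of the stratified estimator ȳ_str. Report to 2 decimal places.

Var(ȳ_str) = Σₕ Wₕ²(1 − fₕ)sₕ²/nₕ with Wₕ = Nₕ/N, N = 34576.
Nonprofit: Wₕ = 0.51865456; term = 0.51865456²·(1 − 0.08269670)·479000000/1483 = 79700.99.
Private: Wₕ = 0.48134544; term = 0.48134544²·(1 − 0.20711410)·2340000000/3447 = 124709.34.
Sum = 204410.33.
SE = √(204410.33) = 452.12.

452.12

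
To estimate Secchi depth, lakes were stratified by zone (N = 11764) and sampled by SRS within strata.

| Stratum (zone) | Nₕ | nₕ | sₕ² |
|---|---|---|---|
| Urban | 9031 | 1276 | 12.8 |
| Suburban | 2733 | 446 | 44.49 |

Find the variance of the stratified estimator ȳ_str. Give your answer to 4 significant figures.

Var(ȳ_str) = Σₕ Wₕ²(1 − fₕ)sₕ²/nₕ with Wₕ = Nₕ/N, N = 11764.
Urban: Wₕ = 0.76768106; term = 0.76768106²·(1 − 0.14129111)·12.8/1276 = 0.0050765294.
Suburban: Wₕ = 0.23231894; term = 0.23231894²·(1 − 0.16319063)·44.49/446 = 0.0045052958.
Sum = 0.0095818252.

0.009582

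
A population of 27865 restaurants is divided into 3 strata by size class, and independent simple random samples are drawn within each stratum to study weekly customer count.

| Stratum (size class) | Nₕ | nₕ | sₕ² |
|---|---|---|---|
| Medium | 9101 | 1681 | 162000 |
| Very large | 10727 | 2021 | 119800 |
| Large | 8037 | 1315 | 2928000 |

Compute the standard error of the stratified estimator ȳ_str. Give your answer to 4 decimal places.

13.0551

Var(ȳ_str) = Σₕ Wₕ²(1 − fₕ)sₕ²/nₕ with Wₕ = Nₕ/N, N = 27865.
Medium: Wₕ = 0.32661044; term = 0.32661044²·(1 − 0.18470498)·162000/1681 = 8.3815092.
Very large: Wₕ = 0.38496322; term = 0.38496322²·(1 − 0.18840309)·119800/2021 = 7.1296688.
Large: Wₕ = 0.28842634; term = 0.28842634²·(1 − 0.16361827)·2928000/1315 = 154.92436.
Sum = 170.43554.
SE = √(170.43554) = 13.0551.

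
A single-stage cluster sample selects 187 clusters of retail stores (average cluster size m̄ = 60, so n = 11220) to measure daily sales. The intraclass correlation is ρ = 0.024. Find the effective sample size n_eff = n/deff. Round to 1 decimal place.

deff = 1 + (60 − 1)·0.024 = 1 + 1.416 = 2.416.
n_eff = 11220 / 2.416 = 4644.0.

4644.0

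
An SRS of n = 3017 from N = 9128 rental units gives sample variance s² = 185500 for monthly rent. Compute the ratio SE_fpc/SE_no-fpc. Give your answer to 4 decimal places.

0.8182

f = n/N = 3017/9128 = 0.33052147.
SE_no-fpc = √(s²/n) = 7.841232; SE_fpc = √((1−f)s²/n) = 6.4158268.
Ratio = √(1−f) = 0.81821668.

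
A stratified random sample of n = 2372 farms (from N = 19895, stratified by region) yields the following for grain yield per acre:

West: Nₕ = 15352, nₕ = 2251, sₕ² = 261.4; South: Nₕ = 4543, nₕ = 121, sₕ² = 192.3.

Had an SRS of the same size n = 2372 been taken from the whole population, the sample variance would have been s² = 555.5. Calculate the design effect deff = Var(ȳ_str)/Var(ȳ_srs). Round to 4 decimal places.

0.6771

Var(ȳ_str) = Σ Wₕ²(1−fₕ)sₕ²/nₕ with Wₕ = Nₕ/19895:
  West: (15352/19895)²·(1−2251/15352)·261.4/2251 = 0.059008097
  South: (4543/19895)²·(1−121/4543)·192.3/121 = 0.080661724
  → Var(ȳ_str) = 0.13966982.
Var(ȳ_srs) = (1 − 2372/19895)·555.5/2372 = 0.20626897.
deff = 0.13966982 / 0.20626897 = 0.6771.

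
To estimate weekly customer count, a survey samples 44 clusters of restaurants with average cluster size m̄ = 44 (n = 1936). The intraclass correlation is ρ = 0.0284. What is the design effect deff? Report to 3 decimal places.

deff = 1 + (44 − 1)·0.0284 = 1 + 1.2212 = 2.2212.

2.221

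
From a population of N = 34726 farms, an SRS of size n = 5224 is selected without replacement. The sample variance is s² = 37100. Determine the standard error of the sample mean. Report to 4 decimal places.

Under SRS without replacement, Var(ȳ) = (1 − f)·s²/n with f = n/N = 5224/34726 = 0.15043483.
Var(ȳ) = (1 − 0.15043483)·37100/5224 = 0.84956517·7.1018377 = 6.0334739.
SE(ȳ) = √(6.0334739) = 2.4563.

2.4563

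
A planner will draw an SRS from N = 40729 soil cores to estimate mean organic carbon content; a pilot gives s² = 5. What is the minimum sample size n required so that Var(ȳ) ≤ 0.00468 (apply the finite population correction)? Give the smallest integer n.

Without fpc, n₀ = s²/D = 5/0.00468 = 1068.3761.
With fpc, (1 − n/N)·s²/n ≤ D requires n ≥ n₀/(1 + n₀/N) = 1068.3761/(1 + 1068.3761/40729) = 1041.0675.
Rounding up, n = 1042.

1042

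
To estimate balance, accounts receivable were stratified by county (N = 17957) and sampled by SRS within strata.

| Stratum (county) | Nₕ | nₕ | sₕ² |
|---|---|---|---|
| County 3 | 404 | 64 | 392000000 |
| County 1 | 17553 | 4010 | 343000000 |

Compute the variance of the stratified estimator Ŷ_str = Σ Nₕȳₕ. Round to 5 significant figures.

Var(Ŷ_str) = Σₕ Nₕ²(1 − fₕ)sₕ²/nₕ.
County 3: 404²·(1 − 64/404)·392000000/64 = 8.4133 × 10^11.
County 1: 17553²·(1 − 4010/17553)·343000000/4010 = 2.033368 × 10^13.
Sum = 2.117501 × 10^13.

2.1175 × 10^13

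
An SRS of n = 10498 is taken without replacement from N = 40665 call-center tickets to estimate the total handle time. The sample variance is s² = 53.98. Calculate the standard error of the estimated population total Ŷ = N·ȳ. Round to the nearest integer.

Var(Ŷ) = N²·Var(ȳ) = N²·(1 − n/N)·s²/n.
f = 10498/40665 = 0.25815812; Var(ȳ) = 0.74184188·53.98/10498 = 0.0038145003.
Var(Ŷ) = 40665² · 0.0038145003 = 6.3078188 × 10^6.
SE(Ŷ) = √(6.3078188 × 10^6) = 2512.

2512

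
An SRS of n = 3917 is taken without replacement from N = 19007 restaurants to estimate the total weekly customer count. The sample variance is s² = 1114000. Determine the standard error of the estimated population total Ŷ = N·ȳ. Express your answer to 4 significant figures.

Var(Ŷ) = N²·Var(ȳ) = N²·(1 − n/N)·s²/n.
f = 3917/19007 = 0.20608197; Var(ȳ) = 0.79391803·1114000/3917 = 225.79134.
Var(Ŷ) = 19007² · 225.79134 = 8.1570745 × 10^10.
SE(Ŷ) = √(8.1570745 × 10^10) = 285600.

285600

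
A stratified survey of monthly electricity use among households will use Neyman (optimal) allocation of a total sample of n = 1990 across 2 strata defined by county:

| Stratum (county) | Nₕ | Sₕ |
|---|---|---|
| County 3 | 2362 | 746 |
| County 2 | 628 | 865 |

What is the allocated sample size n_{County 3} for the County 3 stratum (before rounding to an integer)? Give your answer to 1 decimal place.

Neyman allocation: nₕ = n·NₕSₕ / Σⱼ NⱼSⱼ.
Σ NⱼSⱼ = 2362·746 + 628·865 = 2.305272 × 10^6.
n_{County 3} = 1990·2362·746 / (2.305272 × 10^6) = 1521.1.

1521.1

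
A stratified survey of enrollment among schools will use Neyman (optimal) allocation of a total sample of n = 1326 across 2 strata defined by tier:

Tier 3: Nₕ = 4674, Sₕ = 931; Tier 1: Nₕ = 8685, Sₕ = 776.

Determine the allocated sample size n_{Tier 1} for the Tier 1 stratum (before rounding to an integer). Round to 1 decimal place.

805.8

Neyman allocation: nₕ = n·NₕSₕ / Σⱼ NⱼSⱼ.
Σ NⱼSⱼ = 4674·931 + 8685·776 = 1.1091054 × 10^7.
n_{Tier 1} = 1326·8685·776 / (1.1091054 × 10^7) = 805.8.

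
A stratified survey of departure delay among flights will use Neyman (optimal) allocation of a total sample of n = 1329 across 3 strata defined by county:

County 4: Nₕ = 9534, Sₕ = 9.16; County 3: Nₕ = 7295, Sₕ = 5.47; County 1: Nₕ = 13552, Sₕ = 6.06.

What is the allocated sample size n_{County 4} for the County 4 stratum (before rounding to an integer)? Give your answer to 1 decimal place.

Neyman allocation: nₕ = n·NₕSₕ / Σⱼ NⱼSⱼ.
Σ NⱼSⱼ = 9534·9.16 + 7295·5.47 + 13552·6.06 = 209360.21.
n_{County 4} = 1329·9534·9.16 / 209360.21 = 554.4.

554.4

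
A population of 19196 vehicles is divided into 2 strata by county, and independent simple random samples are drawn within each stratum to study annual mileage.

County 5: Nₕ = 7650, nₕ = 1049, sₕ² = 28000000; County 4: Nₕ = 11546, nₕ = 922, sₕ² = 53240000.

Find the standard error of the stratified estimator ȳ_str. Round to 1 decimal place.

151.3

Var(ȳ_str) = Σₕ Wₕ²(1 − fₕ)sₕ²/nₕ with Wₕ = Nₕ/N, N = 19196.
County 5: Wₕ = 0.39852053; term = 0.39852053²·(1 − 0.13712418)·28000000/1049 = 3657.9034.
County 4: Wₕ = 0.60147947; term = 0.60147947²·(1 − 0.07985450)·53240000/922 = 19222.296.
Sum = 22880.199.
SE = √(22880.199) = 151.3.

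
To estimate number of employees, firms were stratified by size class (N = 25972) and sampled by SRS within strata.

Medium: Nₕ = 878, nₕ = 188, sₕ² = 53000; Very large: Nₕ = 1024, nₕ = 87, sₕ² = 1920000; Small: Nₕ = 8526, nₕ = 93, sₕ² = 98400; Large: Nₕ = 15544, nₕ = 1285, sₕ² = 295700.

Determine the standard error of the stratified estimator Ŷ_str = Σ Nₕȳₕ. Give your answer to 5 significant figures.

385260

Var(Ŷ_str) = Σₕ Nₕ²(1 − fₕ)sₕ²/nₕ.
Medium: 878²·(1 − 188/878)·53000/188 = 1.7078968 × 10^8.
Very large: 1024²·(1 − 87/1024)·1920000/87 = 2.1174908 × 10^10.
Small: 8526²·(1 − 93/8526)·98400/93 = 7.6074583 × 10^10.
Large: 15544²·(1 − 1285/15544)·295700/1285 = 5.1003509 × 10^10.
Sum = 1.4842379 × 10^11.
SE = √(1.4842379 × 10^11) = 385260.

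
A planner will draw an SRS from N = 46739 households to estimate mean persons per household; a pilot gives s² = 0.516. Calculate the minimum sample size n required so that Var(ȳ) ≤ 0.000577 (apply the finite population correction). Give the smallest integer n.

Without fpc, n₀ = s²/D = 0.516/0.000577 = 894.2808.
With fpc, (1 − n/N)·s²/n ≤ D requires n ≥ n₀/(1 + n₀/N) = 894.2808/(1 + 894.2808/46739) = 877.4913.
Rounding up, n = 878.

878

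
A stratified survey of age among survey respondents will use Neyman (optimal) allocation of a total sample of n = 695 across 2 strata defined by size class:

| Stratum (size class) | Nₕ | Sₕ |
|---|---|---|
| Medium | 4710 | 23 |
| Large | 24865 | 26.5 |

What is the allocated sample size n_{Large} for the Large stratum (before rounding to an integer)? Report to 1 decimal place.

596.9

Neyman allocation: nₕ = n·NₕSₕ / Σⱼ NⱼSⱼ.
Σ NⱼSⱼ = 4710·23 + 24865·26.5 = 767252.5.
n_{Large} = 695·24865·26.5 / 767252.5 = 596.9.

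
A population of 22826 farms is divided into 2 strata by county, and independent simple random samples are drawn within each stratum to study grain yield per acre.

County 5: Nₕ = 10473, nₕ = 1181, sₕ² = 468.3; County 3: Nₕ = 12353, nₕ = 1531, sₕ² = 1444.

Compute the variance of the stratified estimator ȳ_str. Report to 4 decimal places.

Var(ȳ_str) = Σₕ Wₕ²(1 − fₕ)sₕ²/nₕ with Wₕ = Nₕ/N, N = 22826.
County 5: Wₕ = 0.45881889; term = 0.45881889²·(1 − 0.11276616)·468.3/1181 = 0.074061915.
County 3: Wₕ = 0.54118111; term = 0.54118111²·(1 − 0.12393751)·1444/1531 = 0.24199832.
Sum = 0.31606024.

0.3161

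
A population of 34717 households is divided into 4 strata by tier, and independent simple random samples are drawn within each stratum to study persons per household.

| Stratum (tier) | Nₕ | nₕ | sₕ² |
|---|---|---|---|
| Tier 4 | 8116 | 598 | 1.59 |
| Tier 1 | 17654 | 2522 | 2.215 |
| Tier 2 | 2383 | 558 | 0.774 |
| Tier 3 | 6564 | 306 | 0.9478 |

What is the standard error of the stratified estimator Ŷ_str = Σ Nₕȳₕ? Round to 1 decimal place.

728.1

Var(Ŷ_str) = Σₕ Nₕ²(1 − fₕ)sₕ²/nₕ.
Tier 4: 8116²·(1 − 598/8116)·1.59/598 = 162233.41.
Tier 1: 17654²·(1 − 2522/17654)·2.215/2522 = 234621.66.
Tier 2: 2383²·(1 − 558/2383)·0.774/558 = 6032.4492.
Tier 3: 6564²·(1 − 306/6564)·0.9478/306 = 127232.9.
Sum = 530120.42.
SE = √(530120.42) = 728.1.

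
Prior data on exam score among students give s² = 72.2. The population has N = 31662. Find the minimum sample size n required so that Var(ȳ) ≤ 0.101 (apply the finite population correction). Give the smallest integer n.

Without fpc, n₀ = s²/D = 72.2/0.101 = 714.8515.
With fpc, (1 − n/N)·s²/n ≤ D requires n ≥ n₀/(1 + n₀/N) = 714.8515/(1 + 714.8515/31662) = 699.0682.
Rounding up, n = 700.

700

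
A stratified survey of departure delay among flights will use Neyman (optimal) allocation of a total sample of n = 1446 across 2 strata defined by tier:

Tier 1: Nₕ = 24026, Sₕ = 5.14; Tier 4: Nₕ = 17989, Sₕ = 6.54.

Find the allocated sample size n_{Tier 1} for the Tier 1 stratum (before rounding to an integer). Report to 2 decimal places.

Neyman allocation: nₕ = n·NₕSₕ / Σⱼ NⱼSⱼ.
Σ NⱼSⱼ = 24026·5.14 + 17989·6.54 = 241141.7.
n_{Tier 1} = 1446·24026·5.14 / 241141.7 = 740.53.

740.53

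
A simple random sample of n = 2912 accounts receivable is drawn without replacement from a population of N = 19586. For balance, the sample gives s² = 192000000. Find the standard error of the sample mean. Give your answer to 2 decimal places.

Under SRS without replacement, Var(ȳ) = (1 − f)·s²/n with f = n/N = 2912/19586 = 0.14867763.
Var(ȳ) = (1 − 0.14867763)·192000000/2912 = 0.85132237·65934.066 = 56131.145.
SE(ȳ) = √(56131.145) = 236.92.

236.92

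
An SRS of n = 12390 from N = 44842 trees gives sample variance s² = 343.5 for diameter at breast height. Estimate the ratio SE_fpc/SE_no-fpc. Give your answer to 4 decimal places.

0.8507

f = n/N = 12390/44842 = 0.27630347.
SE_no-fpc = √(s²/n) = 0.16650517; SE_fpc = √((1−f)s²/n) = 0.14164654.
Ratio = √(1−f) = 0.85070355.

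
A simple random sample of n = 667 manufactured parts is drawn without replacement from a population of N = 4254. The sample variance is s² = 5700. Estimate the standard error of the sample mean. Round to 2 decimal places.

Under SRS without replacement, Var(ȳ) = (1 − f)·s²/n with f = n/N = 667/4254 = 0.15679361.
Var(ȳ) = (1 − 0.15679361)·5700/667 = 0.84320639·8.5457271 = 7.2058118.
SE(ȳ) = √(7.2058118) = 2.68.

2.68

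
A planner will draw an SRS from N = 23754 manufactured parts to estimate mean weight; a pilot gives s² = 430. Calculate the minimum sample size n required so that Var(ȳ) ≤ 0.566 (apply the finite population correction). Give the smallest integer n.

737

Without fpc, n₀ = s²/D = 430/0.566 = 759.7173.
With fpc, (1 − n/N)·s²/n ≤ D requires n ≥ n₀/(1 + n₀/N) = 759.7173/(1 + 759.7173/23754) = 736.1725.
Rounding up, n = 737.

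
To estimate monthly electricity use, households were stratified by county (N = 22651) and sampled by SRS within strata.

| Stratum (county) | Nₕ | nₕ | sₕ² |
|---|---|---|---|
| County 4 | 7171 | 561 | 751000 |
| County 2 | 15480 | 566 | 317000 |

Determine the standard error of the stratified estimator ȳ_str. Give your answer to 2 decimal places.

Var(ȳ_str) = Σₕ Wₕ²(1 − fₕ)sₕ²/nₕ with Wₕ = Nₕ/N, N = 22651.
County 4: Wₕ = 0.31658646; term = 0.31658646²·(1 − 0.07823177)·751000/561 = 123.67545.
County 2: Wₕ = 0.68341354; term = 0.68341354²·(1 − 0.03656331)·317000/566 = 252.01893.
Sum = 375.69438.
SE = √(375.69438) = 19.38.

19.38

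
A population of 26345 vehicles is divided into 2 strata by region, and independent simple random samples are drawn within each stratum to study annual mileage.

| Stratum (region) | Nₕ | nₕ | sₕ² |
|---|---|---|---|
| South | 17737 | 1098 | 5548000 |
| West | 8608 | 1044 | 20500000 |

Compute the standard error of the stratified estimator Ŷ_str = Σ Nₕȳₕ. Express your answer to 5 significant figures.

1.6643 × 10^6

Var(Ŷ_str) = Σₕ Nₕ²(1 − fₕ)sₕ²/nₕ.
South: 17737²·(1 − 1098/17737)·5548000/1098 = 1.4912192 × 10^12.
West: 8608²·(1 − 1044/8608)·20500000/1044 = 1.2785189 × 10^12.
Sum = 2.7697381 × 10^12.
SE = √(2.7697381 × 10^12) = 1.6643 × 10^6.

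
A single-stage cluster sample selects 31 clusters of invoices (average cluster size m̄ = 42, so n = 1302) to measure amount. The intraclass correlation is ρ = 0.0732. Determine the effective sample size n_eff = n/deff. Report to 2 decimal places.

325.40

deff = 1 + (42 − 1)·0.0732 = 1 + 3.0012 = 4.0012.
n_eff = 1302 / 4.0012 = 325.40.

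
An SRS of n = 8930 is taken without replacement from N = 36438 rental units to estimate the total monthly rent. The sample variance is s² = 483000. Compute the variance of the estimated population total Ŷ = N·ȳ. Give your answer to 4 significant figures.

5.421 × 10^10

Var(Ŷ) = N²·Var(ȳ) = N²·(1 − n/N)·s²/n.
f = 8930/36438 = 0.24507382; Var(ȳ) = 0.75492618·483000/8930 = 40.831953.
Var(Ŷ) = 36438² · 40.831953 = 5.4213721 × 10^10.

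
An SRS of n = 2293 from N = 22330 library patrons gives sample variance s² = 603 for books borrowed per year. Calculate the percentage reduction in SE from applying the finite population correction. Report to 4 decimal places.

f = n/N = 2293/22330 = 0.10268697.
SE_no-fpc = √(s²/n) = 0.51281017; SE_fpc = √((1−f)s²/n) = 0.48576768.
Ratio = √(1−f) = 0.94726608. Reduction = 100·(1 − 0.94726608) = 5.2734%.

5.2734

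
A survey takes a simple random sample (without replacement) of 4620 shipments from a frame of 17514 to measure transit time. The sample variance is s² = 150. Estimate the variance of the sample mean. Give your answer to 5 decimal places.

0.02390

Under SRS without replacement, Var(ȳ) = (1 − f)·s²/n with f = n/N = 4620/17514 = 0.26378897.
Var(ȳ) = (1 − 0.26378897)·150/4620 = 0.73621103·0.032467532 = 0.023902956.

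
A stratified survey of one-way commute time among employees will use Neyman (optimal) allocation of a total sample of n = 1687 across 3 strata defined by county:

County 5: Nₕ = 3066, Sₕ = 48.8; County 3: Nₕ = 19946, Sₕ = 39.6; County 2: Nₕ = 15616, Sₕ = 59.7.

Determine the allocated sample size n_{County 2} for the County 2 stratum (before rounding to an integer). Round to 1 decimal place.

Neyman allocation: nₕ = n·NₕSₕ / Σⱼ NⱼSⱼ.
Σ NⱼSⱼ = 3066·48.8 + 19946·39.6 + 15616·59.7 = 1.8717576 × 10^6.
n_{County 2} = 1687·15616·59.7 / (1.8717576 × 10^6) = 840.3.

840.3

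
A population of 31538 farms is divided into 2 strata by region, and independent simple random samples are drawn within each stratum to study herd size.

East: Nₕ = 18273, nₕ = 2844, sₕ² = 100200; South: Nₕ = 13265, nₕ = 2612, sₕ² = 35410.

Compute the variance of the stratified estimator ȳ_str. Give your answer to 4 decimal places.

11.9126

Var(ȳ_str) = Σₕ Wₕ²(1 − fₕ)sₕ²/nₕ with Wₕ = Nₕ/N, N = 31538.
East: Wₕ = 0.57939628; term = 0.57939628²·(1 − 0.15563947)·100200/2844 = 9.9865956.
South: Wₕ = 0.42060372; term = 0.42060372²·(1 − 0.19690916)·35410/2612 = 1.9260326.
Sum = 11.912628.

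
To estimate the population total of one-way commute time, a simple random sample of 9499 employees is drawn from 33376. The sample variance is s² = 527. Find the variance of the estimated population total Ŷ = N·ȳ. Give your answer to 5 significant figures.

Var(Ŷ) = N²·Var(ȳ) = N²·(1 − n/N)·s²/n.
f = 9499/33376 = 0.28460570; Var(ȳ) = 0.71539430·527/9499 = 0.039689735.
Var(Ŷ) = 33376² · 0.039689735 = 4.4212673 × 10^7.

4.4213 × 10^7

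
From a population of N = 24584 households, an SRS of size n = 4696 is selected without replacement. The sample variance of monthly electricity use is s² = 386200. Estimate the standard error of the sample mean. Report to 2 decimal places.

8.16

Under SRS without replacement, Var(ȳ) = (1 − f)·s²/n with f = n/N = 4696/24584 = 0.19101855.
Var(ȳ) = (1 − 0.19101855)·386200/4696 = 0.80898145·82.240204 = 66.5308.
SE(ȳ) = √(66.5308) = 8.16.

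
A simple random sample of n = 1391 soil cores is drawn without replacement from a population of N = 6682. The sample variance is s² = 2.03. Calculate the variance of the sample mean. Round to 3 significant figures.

Under SRS without replacement, Var(ȳ) = (1 − f)·s²/n with f = n/N = 1391/6682 = 0.20817121.
Var(ȳ) = (1 − 0.20817121)·2.03/1391 = 0.79182879·0.0014593817 = 0.0011555805.

0.00116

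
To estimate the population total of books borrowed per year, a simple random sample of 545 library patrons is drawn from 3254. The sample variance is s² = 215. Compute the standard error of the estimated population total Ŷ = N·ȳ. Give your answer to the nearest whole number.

Var(Ŷ) = N²·Var(ȳ) = N²·(1 − n/N)·s²/n.
f = 545/3254 = 0.16748617; Var(ȳ) = 0.83251383·215/545 = 0.32842289.
Var(Ŷ) = 3254² · 0.32842289 = 3.477511 × 10^6.
SE(Ŷ) = √(3.477511 × 10^6) = 1865.

1865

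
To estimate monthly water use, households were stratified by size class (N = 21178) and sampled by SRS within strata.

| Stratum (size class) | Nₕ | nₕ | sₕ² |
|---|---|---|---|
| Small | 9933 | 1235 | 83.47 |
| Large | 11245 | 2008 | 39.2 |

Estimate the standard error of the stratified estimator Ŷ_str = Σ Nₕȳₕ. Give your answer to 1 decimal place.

Var(Ŷ_str) = Σₕ Nₕ²(1 − fₕ)sₕ²/nₕ.
Small: 9933²·(1 − 1235/9933)·83.47/1235 = 5.8393337 × 10^6.
Large: 11245²·(1 − 2008/11245)·39.2/2008 = 2.0277423 × 10^6.
Sum = 7.867076 × 10^6.
SE = √(7.867076 × 10^6) = 2804.8.

2804.8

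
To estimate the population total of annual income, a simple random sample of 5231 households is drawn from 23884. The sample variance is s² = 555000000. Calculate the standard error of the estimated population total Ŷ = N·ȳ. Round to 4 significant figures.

Var(Ŷ) = N²·Var(ȳ) = N²·(1 − n/N)·s²/n.
f = 5231/23884 = 0.21901692; Var(ȳ) = 0.78098308·555000000/5231 = 82860.947.
Var(Ŷ) = 23884² · 82860.947 = 4.7267651 × 10^13.
SE(Ŷ) = √(4.7267651 × 10^13) = 6.875 × 10^6.

6.875 × 10^6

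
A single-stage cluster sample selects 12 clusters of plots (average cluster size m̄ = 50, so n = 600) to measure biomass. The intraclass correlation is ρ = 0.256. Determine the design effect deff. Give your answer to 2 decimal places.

13.54

deff = 1 + (50 − 1)·0.256 = 1 + 12.544 = 13.544.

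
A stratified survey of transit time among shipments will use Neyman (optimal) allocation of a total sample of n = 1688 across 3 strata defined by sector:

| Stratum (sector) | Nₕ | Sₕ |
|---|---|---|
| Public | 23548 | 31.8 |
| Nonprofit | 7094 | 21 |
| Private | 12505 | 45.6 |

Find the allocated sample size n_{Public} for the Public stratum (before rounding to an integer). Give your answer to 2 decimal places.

861.03

Neyman allocation: nₕ = n·NₕSₕ / Σⱼ NⱼSⱼ.
Σ NⱼSⱼ = 23548·31.8 + 7094·21 + 12505·45.6 = 1.4680284 × 10^6.
n_{Public} = 1688·23548·31.8 / (1.4680284 × 10^6) = 861.03.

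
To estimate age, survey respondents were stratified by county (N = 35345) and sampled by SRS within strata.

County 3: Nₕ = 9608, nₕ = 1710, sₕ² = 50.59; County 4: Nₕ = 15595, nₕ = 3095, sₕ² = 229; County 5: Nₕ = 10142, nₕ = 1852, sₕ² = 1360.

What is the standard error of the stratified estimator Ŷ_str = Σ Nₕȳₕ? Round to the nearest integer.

8855

Var(Ŷ_str) = Σₕ Nₕ²(1 − fₕ)sₕ²/nₕ.
County 3: 9608²·(1 − 1710/9608)·50.59/1710 = 2.2450121 × 10^6.
County 4: 15595²·(1 − 3095/15595)·229/3095 = 1.4423485 × 10^7.
County 5: 10142²·(1 − 1852/10142)·1360/1852 = 6.1741342 × 10^7.
Sum = 7.8409839 × 10^7.
SE = √(7.8409839 × 10^7) = 8855.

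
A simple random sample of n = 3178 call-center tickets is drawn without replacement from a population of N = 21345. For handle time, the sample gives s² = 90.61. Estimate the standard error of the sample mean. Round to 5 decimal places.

Under SRS without replacement, Var(ȳ) = (1 − f)·s²/n with f = n/N = 3178/21345 = 0.14888733.
Var(ȳ) = (1 − 0.14888733)·90.61/3178 = 0.85111267·0.028511643 = 0.02426662.
SE(ȳ) = √(0.02426662) = 0.15578.

0.15578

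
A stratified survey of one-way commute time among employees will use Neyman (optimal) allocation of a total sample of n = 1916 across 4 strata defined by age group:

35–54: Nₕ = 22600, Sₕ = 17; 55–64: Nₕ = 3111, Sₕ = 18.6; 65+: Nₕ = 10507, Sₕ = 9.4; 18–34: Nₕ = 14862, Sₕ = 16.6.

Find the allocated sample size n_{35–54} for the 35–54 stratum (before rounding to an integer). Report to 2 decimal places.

934.72

Neyman allocation: nₕ = n·NₕSₕ / Σⱼ NⱼSⱼ.
Σ NⱼSⱼ = 22600·17 + 3111·18.6 + 10507·9.4 + 14862·16.6 = 787539.6.
n_{35–54} = 1916·22600·17 / 787539.6 = 934.72.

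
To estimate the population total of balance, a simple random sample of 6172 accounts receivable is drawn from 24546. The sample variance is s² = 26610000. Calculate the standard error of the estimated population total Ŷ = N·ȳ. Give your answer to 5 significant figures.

1.3944 × 10^6

Var(Ŷ) = N²·Var(ȳ) = N²·(1 − n/N)·s²/n.
f = 6172/24546 = 0.25144626; Var(ȳ) = 0.74855374·26610000/6172 = 3227.3193.
Var(Ŷ) = 24546² · 3227.3193 = 1.9444796 × 10^12.
SE(Ŷ) = √(1.9444796 × 10^12) = 1.3944 × 10^6.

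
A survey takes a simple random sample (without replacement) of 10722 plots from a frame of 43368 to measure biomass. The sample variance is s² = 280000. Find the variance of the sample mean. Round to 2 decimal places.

Under SRS without replacement, Var(ȳ) = (1 − f)·s²/n with f = n/N = 10722/43368 = 0.24723298.
Var(ȳ) = (1 − 0.24723298)·280000/10722 = 0.75276702·26.114531 = 19.658158.

19.66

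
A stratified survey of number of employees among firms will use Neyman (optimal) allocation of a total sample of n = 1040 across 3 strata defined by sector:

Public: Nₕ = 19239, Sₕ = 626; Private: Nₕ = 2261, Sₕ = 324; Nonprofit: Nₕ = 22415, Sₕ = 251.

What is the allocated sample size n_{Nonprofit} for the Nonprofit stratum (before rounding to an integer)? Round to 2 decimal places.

Neyman allocation: nₕ = n·NₕSₕ / Σⱼ NⱼSⱼ.
Σ NⱼSⱼ = 19239·626 + 2261·324 + 22415·251 = 1.8402343 × 10^7.
n_{Nonprofit} = 1040·22415·251 / (1.8402343 × 10^7) = 317.96.

317.96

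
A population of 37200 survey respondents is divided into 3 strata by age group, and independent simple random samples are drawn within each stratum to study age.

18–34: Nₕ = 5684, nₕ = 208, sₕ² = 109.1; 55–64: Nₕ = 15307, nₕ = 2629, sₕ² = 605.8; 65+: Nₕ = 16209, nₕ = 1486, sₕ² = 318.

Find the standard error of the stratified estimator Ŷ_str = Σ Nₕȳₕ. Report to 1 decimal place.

10588.3

Var(Ŷ_str) = Σₕ Nₕ²(1 − fₕ)sₕ²/nₕ.
18–34: 5684²·(1 − 208/5684)·109.1/208 = 1.6325967 × 10^7.
55–64: 15307²·(1 − 2629/15307)·605.8/2629 = 4.4717706 × 10^7.
65+: 16209²·(1 − 1486/16209)·318/1486 = 5.1069411 × 10^7.
Sum = 1.1211308 × 10^8.
SE = √(1.1211308 × 10^8) = 10588.3.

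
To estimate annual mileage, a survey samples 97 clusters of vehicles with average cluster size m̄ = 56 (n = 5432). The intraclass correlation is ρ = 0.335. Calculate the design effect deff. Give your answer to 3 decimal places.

19.425

deff = 1 + (56 − 1)·0.335 = 1 + 18.425 = 19.425.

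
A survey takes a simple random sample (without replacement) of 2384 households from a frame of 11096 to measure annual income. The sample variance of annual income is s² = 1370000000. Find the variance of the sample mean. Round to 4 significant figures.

451200

Under SRS without replacement, Var(ȳ) = (1 − f)·s²/n with f = n/N = 2384/11096 = 0.21485220.
Var(ȳ) = (1 − 0.21485220)·1370000000/2384 = 0.78514780·574664.43 = 451196.51.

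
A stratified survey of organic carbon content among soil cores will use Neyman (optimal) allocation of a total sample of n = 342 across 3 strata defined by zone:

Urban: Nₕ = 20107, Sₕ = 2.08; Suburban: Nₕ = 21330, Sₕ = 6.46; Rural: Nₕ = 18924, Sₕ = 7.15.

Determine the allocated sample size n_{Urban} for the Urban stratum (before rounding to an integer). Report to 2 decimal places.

Neyman allocation: nₕ = n·NₕSₕ / Σⱼ NⱼSⱼ.
Σ NⱼSⱼ = 20107·2.08 + 21330·6.46 + 18924·7.15 = 314920.96.
n_{Urban} = 342·20107·2.08 / 314920.96 = 45.42.

45.42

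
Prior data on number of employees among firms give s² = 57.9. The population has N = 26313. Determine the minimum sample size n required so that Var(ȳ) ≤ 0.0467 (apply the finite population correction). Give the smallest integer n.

Without fpc, n₀ = s²/D = 57.9/0.0467 = 1239.8287.
With fpc, (1 − n/N)·s²/n ≤ D requires n ≥ n₀/(1 + n₀/N) = 1239.8287/(1 + 1239.8287/26313) = 1184.0386.
Rounding up, n = 1185.

1185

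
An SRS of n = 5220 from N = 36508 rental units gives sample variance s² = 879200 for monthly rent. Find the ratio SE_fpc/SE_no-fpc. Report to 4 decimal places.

f = n/N = 5220/36508 = 0.14298236.
SE_no-fpc = √(s²/n) = 12.978024; SE_fpc = √((1−f)s²/n) = 12.014438.
Ratio = √(1−f) = 0.92575247.

0.9258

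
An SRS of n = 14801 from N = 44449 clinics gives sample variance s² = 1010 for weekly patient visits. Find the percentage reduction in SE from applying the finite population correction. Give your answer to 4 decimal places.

18.3292

f = n/N = 14801/44449 = 0.33298837.
SE_no-fpc = √(s²/n) = 0.26122525; SE_fpc = √((1−f)s²/n) = 0.2133447.
Ratio = √(1−f) = 0.81670780. Reduction = 100·(1 − 0.81670780) = 18.3292%.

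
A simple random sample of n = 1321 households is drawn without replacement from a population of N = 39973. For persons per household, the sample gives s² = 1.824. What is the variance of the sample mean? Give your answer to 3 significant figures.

0.00134

Under SRS without replacement, Var(ȳ) = (1 − f)·s²/n with f = n/N = 1321/39973 = 0.03304731.
Var(ȳ) = (1 − 0.03304731)·1.824/1321 = 0.96695269·0.0013807721 = 0.0013351413.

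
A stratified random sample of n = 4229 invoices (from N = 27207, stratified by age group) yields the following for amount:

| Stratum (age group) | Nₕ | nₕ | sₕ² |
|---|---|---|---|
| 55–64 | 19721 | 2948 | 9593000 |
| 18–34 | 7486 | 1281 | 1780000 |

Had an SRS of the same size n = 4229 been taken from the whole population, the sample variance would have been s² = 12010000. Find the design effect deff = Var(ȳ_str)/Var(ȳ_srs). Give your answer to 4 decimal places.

Var(ȳ_str) = Σ Wₕ²(1−fₕ)sₕ²/nₕ with Wₕ = Nₕ/27207:
  55–64: (19721/27207)²·(1−2948/19721)·9593000/2948 = 1454.137
  18–34: (7486/27207)²·(1−1281/7486)·1780000/1281 = 87.196925
  → Var(ȳ_str) = 1541.3339.
Var(ȳ_srs) = (1 − 4229/27207)·12010000/4229 = 2398.4844.
deff = 1541.3339 / 2398.4844 = 0.6426.

0.6426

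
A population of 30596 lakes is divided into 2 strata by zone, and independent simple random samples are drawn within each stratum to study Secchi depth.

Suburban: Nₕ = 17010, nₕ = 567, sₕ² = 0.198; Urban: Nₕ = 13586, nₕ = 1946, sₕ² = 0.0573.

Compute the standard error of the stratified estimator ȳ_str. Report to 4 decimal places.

0.0105

Var(ȳ_str) = Σₕ Wₕ²(1 − fₕ)sₕ²/nₕ with Wₕ = Nₕ/N, N = 30596.
Suburban: Wₕ = 0.55595503; term = 0.55595503²·(1 − 0.03333333)·0.198/567 = 1.0433696 × 10^-4.
Urban: Wₕ = 0.44404497; term = 0.44404497²·(1 − 0.14323568)·0.0573/1946 = 4.9742439 × 10^-6.
Sum = 1.093112 × 10^-4.
SE = √(1.093112 × 10^-4) = 0.0105.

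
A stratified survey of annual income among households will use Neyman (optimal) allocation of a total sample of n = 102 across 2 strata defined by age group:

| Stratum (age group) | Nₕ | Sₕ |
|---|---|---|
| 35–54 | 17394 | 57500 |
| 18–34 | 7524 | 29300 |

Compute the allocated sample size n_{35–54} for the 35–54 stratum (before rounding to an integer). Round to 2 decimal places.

Neyman allocation: nₕ = n·NₕSₕ / Σⱼ NⱼSⱼ.
Σ NⱼSⱼ = 17394·57500 + 7524·29300 = 1.2206082 × 10^9.
n_{35–54} = 102·17394·57500 / (1.2206082 × 10^9) = 83.58.

83.58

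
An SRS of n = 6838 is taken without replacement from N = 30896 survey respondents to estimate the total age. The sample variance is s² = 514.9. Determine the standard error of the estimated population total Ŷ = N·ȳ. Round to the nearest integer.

7481

Var(Ŷ) = N²·Var(ȳ) = N²·(1 − n/N)·s²/n.
f = 6838/30896 = 0.22132315; Var(ȳ) = 0.77867685·514.9/6838 = 0.058634207.
Var(Ŷ) = 30896² · 0.058634207 = 5.5970034 × 10^7.
SE(Ŷ) = √(5.5970034 × 10^7) = 7481.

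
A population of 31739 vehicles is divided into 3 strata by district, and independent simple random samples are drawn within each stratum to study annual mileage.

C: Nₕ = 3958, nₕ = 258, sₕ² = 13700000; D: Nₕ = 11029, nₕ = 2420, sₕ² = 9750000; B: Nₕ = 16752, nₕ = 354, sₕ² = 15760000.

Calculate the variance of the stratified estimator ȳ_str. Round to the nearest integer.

Var(ȳ_str) = Σₕ Wₕ²(1 − fₕ)sₕ²/nₕ with Wₕ = Nₕ/N, N = 31739.
C: Wₕ = 0.12470462; term = 0.12470462²·(1 − 0.06518444)·13700000/258 = 771.95484.
D: Wₕ = 0.34749047; term = 0.34749047²·(1 − 0.21942153)·9750000/2420 = 379.74461.
B: Wₕ = 0.52780491; term = 0.52780491²·(1 − 0.02113181)·15760000/354 = 12140.149.
Sum = 13291.848.

13292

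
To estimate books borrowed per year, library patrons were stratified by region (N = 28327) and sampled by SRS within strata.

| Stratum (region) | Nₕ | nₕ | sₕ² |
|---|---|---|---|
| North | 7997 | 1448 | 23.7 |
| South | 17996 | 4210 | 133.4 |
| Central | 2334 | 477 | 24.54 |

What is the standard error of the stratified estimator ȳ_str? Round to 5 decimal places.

Var(ȳ_str) = Σₕ Wₕ²(1 − fₕ)sₕ²/nₕ with Wₕ = Nₕ/N, N = 28327.
North: Wₕ = 0.28231016; term = 0.28231016²·(1 − 0.18106790)·23.7/1448 = 0.0010682692.
South: Wₕ = 0.63529495; term = 0.63529495²·(1 − 0.23394088)·133.4/4210 = 0.0097968583.
Central: Wₕ = 0.08239489; term = 0.08239489²·(1 − 0.20437018)·24.54/477 = 2.7788671 × 10^-4.
Sum = 0.011143014.
SE = √(0.011143014) = 0.10556.

0.10556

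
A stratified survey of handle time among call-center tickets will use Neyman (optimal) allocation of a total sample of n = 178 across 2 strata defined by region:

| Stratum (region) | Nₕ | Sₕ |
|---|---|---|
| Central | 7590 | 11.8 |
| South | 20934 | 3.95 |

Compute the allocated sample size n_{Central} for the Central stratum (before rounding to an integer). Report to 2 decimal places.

Neyman allocation: nₕ = n·NₕSₕ / Σⱼ NⱼSⱼ.
Σ NⱼSⱼ = 7590·11.8 + 20934·3.95 = 172251.3.
n_{Central} = 178·7590·11.8 / 172251.3 = 92.55.

92.55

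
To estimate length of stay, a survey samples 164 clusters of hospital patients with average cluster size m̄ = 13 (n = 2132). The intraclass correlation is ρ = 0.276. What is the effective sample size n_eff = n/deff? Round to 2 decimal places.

deff = 1 + (13 − 1)·0.276 = 1 + 3.312 = 4.312.
n_eff = 2132 / 4.312 = 494.43.

494.43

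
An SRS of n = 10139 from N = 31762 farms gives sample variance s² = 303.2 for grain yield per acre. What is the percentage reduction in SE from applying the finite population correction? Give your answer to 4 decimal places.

17.4905

f = n/N = 10139/31762 = 0.31921793.
SE_no-fpc = √(s²/n) = 0.17292868; SE_fpc = √((1−f)s²/n) = 0.14268262.
Ratio = √(1−f) = 0.82509519. Reduction = 100·(1 − 0.82509519) = 17.4905%.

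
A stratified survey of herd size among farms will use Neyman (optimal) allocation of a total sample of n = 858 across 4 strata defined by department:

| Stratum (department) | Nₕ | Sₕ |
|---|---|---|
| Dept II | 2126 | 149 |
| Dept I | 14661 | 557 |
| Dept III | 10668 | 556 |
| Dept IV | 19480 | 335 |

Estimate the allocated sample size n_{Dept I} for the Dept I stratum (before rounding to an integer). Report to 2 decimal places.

Neyman allocation: nₕ = n·NₕSₕ / Σⱼ NⱼSⱼ.
Σ NⱼSⱼ = 2126·149 + 14661·557 + 10668·556 + 19480·335 = 2.0940159 × 10^7.
n_{Dept I} = 858·14661·557 / (2.0940159 × 10^7) = 334.60.

334.60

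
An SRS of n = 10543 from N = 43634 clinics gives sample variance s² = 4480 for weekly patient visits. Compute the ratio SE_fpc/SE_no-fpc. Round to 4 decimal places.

0.8708

f = n/N = 10543/43634 = 0.24162350.
SE_no-fpc = √(s²/n) = 0.65186386; SE_fpc = √((1−f)s²/n) = 0.56767443.
Ratio = √(1−f) = 0.87084815.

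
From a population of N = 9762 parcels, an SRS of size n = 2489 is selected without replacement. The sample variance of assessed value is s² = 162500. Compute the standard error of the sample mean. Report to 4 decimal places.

6.9743

Under SRS without replacement, Var(ȳ) = (1 − f)·s²/n with f = n/N = 2489/9762 = 0.25496824.
Var(ȳ) = (1 − 0.25496824)·162500/2489 = 0.74503176·65.287264 = 48.641085.
SE(ȳ) = √(48.641085) = 6.9743.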